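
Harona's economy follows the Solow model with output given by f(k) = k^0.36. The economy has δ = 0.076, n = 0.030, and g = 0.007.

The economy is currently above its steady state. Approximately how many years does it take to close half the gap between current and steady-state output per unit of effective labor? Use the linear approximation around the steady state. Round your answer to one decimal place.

Near the steady state the convergence rate is λ = (1 − α)(n + g + δ).
λ = (1 − 0.36) × 0.113 = 0.64 × 0.113 = 0.07232
Half-life = ln 2 / λ = 0.6931 / 0.07232 ≈ 9.58 years

t_½ ≈ 9.6 years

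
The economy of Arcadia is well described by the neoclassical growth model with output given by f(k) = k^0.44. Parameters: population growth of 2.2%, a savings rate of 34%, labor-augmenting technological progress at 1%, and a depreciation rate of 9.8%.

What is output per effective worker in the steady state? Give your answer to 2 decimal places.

y* = 2.13

Steady state requires s·f(k) = (n + g + δ)·k, i.e. s·k^α = (n + g + δ)·k.
Rearranging, k^(1−α) = s / (n + g + δ).
k^0.56 = 0.34 / (0.022 + 0.010 + 0.098) = 0.34 / 0.130 = 2.6154
k* = 2.6154^(1/0.56) ≈ 5.5668
y* = (k*)^α = 5.5668^0.44 ≈ 2.1285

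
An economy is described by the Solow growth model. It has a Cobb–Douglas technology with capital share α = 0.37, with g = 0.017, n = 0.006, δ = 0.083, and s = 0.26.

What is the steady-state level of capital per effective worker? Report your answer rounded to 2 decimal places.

At the steady state, Δk = 0, so s·k^α = (n + g + δ)·k.
Rearranging, k^(1−α) = s / (n + g + δ).
k^0.63 = 0.26 / (0.006 + 0.017 + 0.083) = 0.26 / 0.106 = 2.4528
k* = 2.4528^(1/0.63) ≈ 4.1544

k* = 4.15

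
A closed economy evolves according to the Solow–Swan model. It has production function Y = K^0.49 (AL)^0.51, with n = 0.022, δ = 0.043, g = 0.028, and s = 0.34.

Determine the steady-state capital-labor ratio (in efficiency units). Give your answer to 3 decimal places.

k* = 12.703

At the steady state, Δk = 0, so s·k^α = (n + g + δ)·k.
Dividing both sides by k: k^(1−α) = s / (n + g + δ).
k^0.51 = 0.34 / (0.022 + 0.028 + 0.043) = 0.34 / 0.093 = 3.6559
k* = 3.6559^(1/0.51) ≈ 12.7031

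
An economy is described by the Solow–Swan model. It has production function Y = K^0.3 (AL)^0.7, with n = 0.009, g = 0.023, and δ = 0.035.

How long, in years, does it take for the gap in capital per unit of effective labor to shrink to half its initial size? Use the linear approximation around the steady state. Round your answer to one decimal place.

t_½ ≈ 14.8 years

Near the steady state the convergence rate is λ = (1 − α)(n + g + δ).
λ = (1 − 0.3) × 0.067 = 0.7 × 0.067 = 0.0469
Half-life = ln 2 / λ = 0.6931 / 0.0469 ≈ 14.78 years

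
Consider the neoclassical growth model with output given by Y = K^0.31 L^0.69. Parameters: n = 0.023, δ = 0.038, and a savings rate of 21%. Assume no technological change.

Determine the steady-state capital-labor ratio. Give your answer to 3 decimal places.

k* = 5.999

Steady state requires s·f(k) = (n + δ)·k, i.e. s·k^α = (n + δ)·k.
Rearranging, k^(1−α) = s / (n + δ).
k^0.69 = 0.21 / (0.023 + 0.038) = 0.21 / 0.061 = 3.4426
k* = 3.4426^(1/0.69) ≈ 5.9992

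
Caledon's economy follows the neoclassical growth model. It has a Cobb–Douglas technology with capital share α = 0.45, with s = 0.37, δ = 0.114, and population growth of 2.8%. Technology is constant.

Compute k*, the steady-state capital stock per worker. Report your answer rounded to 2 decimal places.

k* ≈ 5.70

Steady state requires s·f(k) = (n + δ)·k, i.e. s·k^α = (n + δ)·k.
Rearranging, k^(1−α) = s / (n + δ).
k^0.55 = 0.37 / (0.028 + 0.114) = 0.37 / 0.142 = 2.6056
k* = 2.6056^(1/0.55) ≈ 5.7042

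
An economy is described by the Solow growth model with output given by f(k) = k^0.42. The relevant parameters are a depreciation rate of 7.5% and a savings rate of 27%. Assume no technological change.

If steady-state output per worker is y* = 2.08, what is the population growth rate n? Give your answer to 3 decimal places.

Steady state requires s·f(k) = (n + δ)·k, i.e. s·k^α = (n + δ)·k.
Since y* = [s/(n + δ)]^(α/(1−α)), we have s/(n + δ) = (y*)^((1−α)/α) = 2.08^1.381 = 2.7494.
Therefore n + δ = s / 2.7494 = 0.27 / 2.7494 = 0.0982, so n = 0.0982 − 0.075 = 0.0232.

n ≈ 0.023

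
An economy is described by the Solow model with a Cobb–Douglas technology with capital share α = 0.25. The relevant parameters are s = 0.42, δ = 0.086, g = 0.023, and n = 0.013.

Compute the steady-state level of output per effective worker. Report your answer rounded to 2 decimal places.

y* ≈ 1.51

Steady state requires s·f(k) = (n + g + δ)·k, i.e. s·k^α = (n + g + δ)·k.
Rearranging, k^(1−α) = s / (n + g + δ).
k^0.75 = 0.42 / (0.013 + 0.023 + 0.086) = 0.42 / 0.122 = 3.4426
k* = 3.4426^(1/0.75) ≈ 5.1981
y* = (k*)^α = 5.1981^0.25 ≈ 1.5099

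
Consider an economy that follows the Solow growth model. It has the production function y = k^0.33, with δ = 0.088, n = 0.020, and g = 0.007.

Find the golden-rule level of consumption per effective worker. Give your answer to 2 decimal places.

c_gold ≈ 1.13

At the golden rule, f'(k) = n + g + δ, so α·k^(α−1) = n + g + δ and k_gold = (α/(n + g + δ))^(1/(1−α)).
k_gold = (0.33/0.115)^(1/0.67) = 2.8696^1.4925 ≈ 4.8228
c_gold = f(k_gold) − (n + g + δ)·k_gold = 1.6807 − 0.115×4.8228 ≈ 1.1261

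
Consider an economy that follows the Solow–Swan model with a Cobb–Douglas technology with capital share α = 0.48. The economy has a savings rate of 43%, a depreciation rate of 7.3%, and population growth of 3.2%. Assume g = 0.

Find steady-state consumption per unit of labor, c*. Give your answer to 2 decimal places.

c* ≈ 2.09

Steady state requires s·f(k) = (n + δ)·k, i.e. s·k^α = (n + δ)·k.
Dividing both sides by k: k^(1−α) = s / (n + δ).
k^0.52 = 0.43 / (0.032 + 0.073) = 0.43 / 0.105 = 4.0952
k* = 4.0952^(1/0.52) ≈ 15.0471
y* = (k*)^α = 15.0471^0.48 ≈ 3.6743
c* = (1 − s)·y* = (1 − 0.43) × 3.6743 ≈ 2.0944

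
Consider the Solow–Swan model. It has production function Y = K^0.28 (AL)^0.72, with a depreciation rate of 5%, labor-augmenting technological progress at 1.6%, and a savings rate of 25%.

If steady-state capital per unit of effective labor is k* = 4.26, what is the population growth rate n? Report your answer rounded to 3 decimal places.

Steady state requires s·f(k) = (n + g + δ)·k, i.e. s·k^α = (n + g + δ)·k.
So s / (n + g + δ) = (k*)^(1−α) = 4.26^0.72 = 2.8391.
Therefore n + g + δ = s / 2.8391 = 0.25 / 2.8391 = 0.0881, so n = 0.0881 − 0.066 = 0.0221.

n ≈ 0.022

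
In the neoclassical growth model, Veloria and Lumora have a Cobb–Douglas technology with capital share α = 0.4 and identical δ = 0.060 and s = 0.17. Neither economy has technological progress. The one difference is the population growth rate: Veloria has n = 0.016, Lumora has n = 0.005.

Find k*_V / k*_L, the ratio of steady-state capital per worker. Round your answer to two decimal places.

k*_V / k*_L ≈ 0.77

Steady-state k* = [s/(n + δ)]^(1/(1−α)), so the ratio is [ (s_V/(n + δ)_V) / (s_L/(n + δ)_L) ]^1.6667.
s_V/(n + δ)_V = 0.17/0.076 = 2.2368; s_L/(n + δ)_L = 0.17/0.065 = 2.6154.
Ratio = (2.2368/2.6154)^1.6667 = 0.8552^1.6667 ≈ 0.7705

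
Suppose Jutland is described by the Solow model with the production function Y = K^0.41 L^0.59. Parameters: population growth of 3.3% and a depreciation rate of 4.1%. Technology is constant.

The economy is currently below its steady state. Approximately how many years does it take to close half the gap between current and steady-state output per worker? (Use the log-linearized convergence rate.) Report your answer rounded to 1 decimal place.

about 15.9 years

Near the steady state the convergence rate is λ = (1 − α)(n + δ).
λ = (1 − 0.41) × 0.074 = 0.59 × 0.074 = 0.04366
Half-life = ln 2 / λ = 0.6931 / 0.04366 ≈ 15.87 years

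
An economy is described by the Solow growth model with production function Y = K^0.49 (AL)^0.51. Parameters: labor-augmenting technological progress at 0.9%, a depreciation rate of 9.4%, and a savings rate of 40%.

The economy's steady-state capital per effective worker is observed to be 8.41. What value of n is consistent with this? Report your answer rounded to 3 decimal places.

In steady state, investment equals break-even investment: s·k^α = (n + g + δ)·k.
So s / (n + g + δ) = (k*)^(1−α) = 8.41^0.51 = 2.9624.
Therefore n + g + δ = s / 2.9624 = 0.40 / 2.9624 = 0.1350, so n = 0.1350 − 0.103 = 0.0320.

n ≈ 0.032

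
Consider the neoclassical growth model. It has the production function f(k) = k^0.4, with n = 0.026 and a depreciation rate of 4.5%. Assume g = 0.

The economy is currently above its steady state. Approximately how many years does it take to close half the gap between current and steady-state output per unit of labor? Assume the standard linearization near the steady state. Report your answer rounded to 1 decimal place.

Near the steady state the convergence rate is λ = (1 − α)(n + δ).
λ = (1 − 0.4) × 0.071 = 0.6 × 0.071 = 0.0426
Half-life = ln 2 / λ = 0.6931 / 0.0426 ≈ 16.27 years

half-life ≈ 16.3 years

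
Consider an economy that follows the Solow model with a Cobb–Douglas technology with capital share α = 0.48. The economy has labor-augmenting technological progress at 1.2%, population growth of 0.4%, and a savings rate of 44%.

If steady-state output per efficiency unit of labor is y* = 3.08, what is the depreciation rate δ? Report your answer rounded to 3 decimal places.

δ ≈ 0.114

In steady state, investment equals break-even investment: s·k^α = (n + g + δ)·k.
Since y* = [s/(n + g + δ)]^(α/(1−α)), we have s/(n + g + δ) = (y*)^((1−α)/α) = 3.08^1.0833 = 3.3826.
Therefore n + g + δ = s / 3.3826 = 0.44 / 3.3826 = 0.1301, so δ = 0.1301 − 0.016 = 0.1141.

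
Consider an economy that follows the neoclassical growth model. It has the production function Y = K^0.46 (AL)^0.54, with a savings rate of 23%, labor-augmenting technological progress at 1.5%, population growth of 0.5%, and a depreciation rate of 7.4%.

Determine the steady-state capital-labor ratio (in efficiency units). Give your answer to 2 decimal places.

At the steady state, Δk = 0, so s·k^α = (n + g + δ)·k.
Dividing both sides by k: k^(1−α) = s / (n + g + δ).
k^0.54 = 0.23 / (0.005 + 0.015 + 0.074) = 0.23 / 0.094 = 2.4468
k* = 2.4468^(1/0.54) ≈ 5.2436

k* ≈ 5.24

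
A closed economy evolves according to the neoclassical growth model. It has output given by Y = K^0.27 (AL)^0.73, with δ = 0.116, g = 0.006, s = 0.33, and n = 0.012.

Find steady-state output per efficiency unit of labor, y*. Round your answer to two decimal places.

Steady state requires s·f(k) = (n + g + δ)·k, i.e. s·k^α = (n + g + δ)·k.
Dividing both sides by k: k^(1−α) = s / (n + g + δ).
k^0.73 = 0.33 / (0.012 + 0.006 + 0.116) = 0.33 / 0.134 = 2.4627
k* = 2.4627^(1/0.73) ≈ 3.4370
y* = (k*)^α = 3.4370^0.27 ≈ 1.3956

y* ≈ 1.40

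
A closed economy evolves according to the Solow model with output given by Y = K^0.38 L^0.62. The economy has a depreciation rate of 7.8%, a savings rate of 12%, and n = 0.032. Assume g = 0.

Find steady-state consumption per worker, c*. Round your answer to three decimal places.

c* = 0.928

Steady state requires s·f(k) = (n + δ)·k, i.e. s·k^α = (n + δ)·k.
Dividing both sides by k: k^(1−α) = s / (n + δ).
k^0.62 = 0.12 / (0.032 + 0.078) = 0.12 / 0.110 = 1.0909
k* = 1.0909^(1/0.62) ≈ 1.1507
y* = (k*)^α = 1.1507^0.38 ≈ 1.0548
c* = (1 − s)·y* = (1 − 0.12) × 1.0548 ≈ 0.9282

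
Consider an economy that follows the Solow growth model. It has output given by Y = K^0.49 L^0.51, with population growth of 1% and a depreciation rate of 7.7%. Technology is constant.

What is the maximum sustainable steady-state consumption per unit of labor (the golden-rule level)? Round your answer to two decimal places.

At the golden rule, f'(k) = n + δ, so α·k^(α−1) = n + δ and k_gold = (α/(n + δ))^(1/(1−α)).
k_gold = (0.49/0.087)^(1/0.51) = 5.6322^1.9608 ≈ 29.6435
c_gold = f(k_gold) − (n + δ)·k_gold = 5.2631 − 0.087×29.6435 ≈ 2.6841

c_gold ≈ 2.68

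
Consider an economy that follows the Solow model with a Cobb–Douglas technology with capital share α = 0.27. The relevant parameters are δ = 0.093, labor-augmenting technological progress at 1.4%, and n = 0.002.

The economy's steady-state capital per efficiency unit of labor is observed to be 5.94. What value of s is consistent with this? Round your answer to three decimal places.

s ≈ 0.400

At the steady state, Δk = 0, so s·k^α = (n + g + δ)·k.
So s / (n + g + δ) = (k*)^(1−α) = 5.94^0.73 = 3.6717.
Therefore s = 3.6717 × (n + g + δ) = 3.6717 × 0.109 = 0.4002.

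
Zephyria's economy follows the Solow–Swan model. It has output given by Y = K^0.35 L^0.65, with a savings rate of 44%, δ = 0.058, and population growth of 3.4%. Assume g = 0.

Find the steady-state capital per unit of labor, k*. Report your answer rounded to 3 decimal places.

Steady state requires s·f(k) = (n + δ)·k, i.e. s·k^α = (n + δ)·k.
Rearranging, k^(1−α) = s / (n + δ).
k^0.65 = 0.44 / (0.034 + 0.058) = 0.44 / 0.092 = 4.7826
k* = 4.7826^(1/0.65) ≈ 11.1080

k* ≈ 11.108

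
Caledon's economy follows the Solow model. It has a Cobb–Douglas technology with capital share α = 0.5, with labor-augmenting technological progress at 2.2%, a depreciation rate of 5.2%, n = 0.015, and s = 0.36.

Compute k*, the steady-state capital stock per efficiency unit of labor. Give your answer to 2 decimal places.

k* = 16.36

Steady state requires s·f(k) = (n + g + δ)·k, i.e. s·k^α = (n + g + δ)·k.
Rearranging, k^(1−α) = s / (n + g + δ).
k^0.5 = 0.36 / (0.015 + 0.022 + 0.052) = 0.36 / 0.089 = 4.0449
k* = 4.0449^(1/0.5) ≈ 16.3612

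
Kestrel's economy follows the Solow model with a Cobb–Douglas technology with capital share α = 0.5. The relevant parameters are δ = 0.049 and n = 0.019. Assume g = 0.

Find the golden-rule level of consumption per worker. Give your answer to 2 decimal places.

c_gold ≈ 3.68

At the golden rule, f'(k) = n + δ, so α·k^(α−1) = n + δ and k_gold = (α/(n + δ))^(1/(1−α)).
k_gold = (0.5/0.068)^(1/0.5) = 7.3529^2 ≈ 54.0651
c_gold = f(k_gold) − (n + δ)·k_gold = 7.3529 − 0.068×54.0651 ≈ 3.6765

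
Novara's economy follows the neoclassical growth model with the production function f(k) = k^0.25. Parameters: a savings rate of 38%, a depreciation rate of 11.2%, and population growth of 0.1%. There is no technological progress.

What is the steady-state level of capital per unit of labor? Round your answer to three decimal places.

k* ≈ 5.038

At the steady state, Δk = 0, so s·k^α = (n + δ)·k.
Dividing both sides by k: k^(1−α) = s / (n + δ).
k^0.75 = 0.38 / (0.001 + 0.112) = 0.38 / 0.113 = 3.3628
k* = 3.3628^(1/0.75) ≈ 5.0381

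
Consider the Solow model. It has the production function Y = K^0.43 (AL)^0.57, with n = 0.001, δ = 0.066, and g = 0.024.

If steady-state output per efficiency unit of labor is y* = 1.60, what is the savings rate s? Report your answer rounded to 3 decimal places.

s ≈ 0.170

Steady state requires s·f(k) = (n + g + δ)·k, i.e. s·k^α = (n + g + δ)·k.
Since y* = [s/(n + g + δ)]^(α/(1−α)), we have s/(n + g + δ) = (y*)^((1−α)/α) = 1.60^1.3256 = 1.8646.
Therefore s = 1.8646 × (n + g + δ) = 1.8646 × 0.091 = 0.1697.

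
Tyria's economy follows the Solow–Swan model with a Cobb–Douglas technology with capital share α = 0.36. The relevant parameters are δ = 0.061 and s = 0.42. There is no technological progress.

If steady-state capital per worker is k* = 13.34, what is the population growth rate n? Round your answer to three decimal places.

In steady state, investment equals break-even investment: s·k^α = (n + δ)·k.
So s / (n + δ) = (k*)^(1−α) = 13.34^0.64 = 5.2493.
Therefore n + δ = s / 5.2493 = 0.42 / 5.2493 = 0.0800, so n = 0.0800 − 0.061 = 0.0190.

n ≈ 0.019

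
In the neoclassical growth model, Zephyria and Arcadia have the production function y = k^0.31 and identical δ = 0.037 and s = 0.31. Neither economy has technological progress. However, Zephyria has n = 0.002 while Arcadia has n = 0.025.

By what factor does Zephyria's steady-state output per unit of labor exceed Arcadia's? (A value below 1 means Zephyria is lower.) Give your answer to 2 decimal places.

y*_Z / y*_A ≈ 1.23

Steady-state y* = [s/(n + δ)]^(α/(1−α)), so the ratio is [ (s_Z/(n + δ)_Z) / (s_A/(n + δ)_A) ]^0.4493.
s_Z/(n + δ)_Z = 0.31/0.039 = 7.9487; s_A/(n + δ)_A = 0.31/0.062 = 5.0000.
Ratio = (7.9487/5.0000)^0.4493 = 1.5897^0.4493 ≈ 1.2315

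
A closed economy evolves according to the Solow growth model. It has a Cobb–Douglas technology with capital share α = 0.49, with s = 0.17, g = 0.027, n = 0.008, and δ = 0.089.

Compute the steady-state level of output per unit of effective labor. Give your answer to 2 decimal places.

Steady state requires s·f(k) = (n + g + δ)·k, i.e. s·k^α = (n + g + δ)·k.
Rearranging, k^(1−α) = s / (n + g + δ).
k^0.51 = 0.17 / (0.008 + 0.027 + 0.089) = 0.17 / 0.124 = 1.3710
k* = 1.3710^(1/0.51) ≈ 1.8565
y* = (k*)^α = 1.8565^0.49 ≈ 1.3541

y* ≈ 1.35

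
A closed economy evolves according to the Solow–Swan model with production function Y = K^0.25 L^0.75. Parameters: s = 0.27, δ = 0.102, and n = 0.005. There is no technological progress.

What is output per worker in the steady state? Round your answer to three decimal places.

In steady state, investment equals break-even investment: s·k^α = (n + δ)·k.
Dividing both sides by k: k^(1−α) = s / (n + δ).
k^0.75 = 0.27 / (0.005 + 0.102) = 0.27 / 0.107 = 2.5234
k* = 2.5234^(1/0.75) ≈ 3.4354
y* = (k*)^α = 3.4354^0.25 ≈ 1.3614

y* ≈ 1.361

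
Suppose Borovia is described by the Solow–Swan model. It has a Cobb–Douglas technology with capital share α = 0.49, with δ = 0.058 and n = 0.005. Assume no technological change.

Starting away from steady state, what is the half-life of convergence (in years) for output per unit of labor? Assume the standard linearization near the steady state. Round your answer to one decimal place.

Near the steady state the convergence rate is λ = (1 − α)(n + δ).
λ = (1 − 0.49) × 0.063 = 0.51 × 0.063 = 0.03213
Half-life = ln 2 / λ = 0.6931 / 0.03213 ≈ 21.57 years

half-life ≈ 21.6 years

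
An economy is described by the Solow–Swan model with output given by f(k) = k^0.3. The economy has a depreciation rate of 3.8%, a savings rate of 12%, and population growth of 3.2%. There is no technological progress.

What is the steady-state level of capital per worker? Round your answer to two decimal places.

At the steady state, Δk = 0, so s·k^α = (n + δ)·k.
Dividing both sides by k: k^(1−α) = s / (n + δ).
k^0.7 = 0.12 / (0.032 + 0.038) = 0.12 / 0.070 = 1.7143
k* = 1.7143^(1/0.7) ≈ 2.1598

k* = 2.16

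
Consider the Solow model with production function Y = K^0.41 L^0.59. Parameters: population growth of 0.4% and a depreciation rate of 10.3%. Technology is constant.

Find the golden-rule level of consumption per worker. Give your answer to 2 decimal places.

At the golden rule, f'(k) = n + δ, so α·k^(α−1) = n + δ and k_gold = (α/(n + δ))^(1/(1−α)).
k_gold = (0.41/0.107)^(1/0.59) = 3.8318^1.6949 ≈ 9.7456
c_gold = f(k_gold) − (n + δ)·k_gold = 2.5434 − 0.107×9.7456 ≈ 1.5006

c_gold ≈ 1.50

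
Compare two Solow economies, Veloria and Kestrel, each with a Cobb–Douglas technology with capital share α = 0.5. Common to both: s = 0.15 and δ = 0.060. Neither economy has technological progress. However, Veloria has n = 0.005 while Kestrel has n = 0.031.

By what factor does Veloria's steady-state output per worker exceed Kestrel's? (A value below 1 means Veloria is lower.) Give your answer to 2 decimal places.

Steady-state y* = [s/(n + δ)]^(α/(1−α)), so the ratio is [ (s_V/(n + δ)_V) / (s_K/(n + δ)_K) ]^1.
s_V/(n + δ)_V = 0.15/0.065 = 2.3077; s_K/(n + δ)_K = 0.15/0.091 = 1.6484.
Ratio = (2.3077/1.6484)^1 = 1.4000^1 ≈ 1.4000

y*_V / y*_K ≈ 1.40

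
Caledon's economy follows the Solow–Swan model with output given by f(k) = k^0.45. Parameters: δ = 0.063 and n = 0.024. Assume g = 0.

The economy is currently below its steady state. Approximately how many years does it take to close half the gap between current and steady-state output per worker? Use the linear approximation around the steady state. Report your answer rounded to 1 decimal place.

Near the steady state the convergence rate is λ = (1 − α)(n + δ).
λ = (1 − 0.45) × 0.087 = 0.55 × 0.087 = 0.04785
Half-life = ln 2 / λ = 0.6931 / 0.04785 ≈ 14.48 years

t_½ ≈ 14.5 years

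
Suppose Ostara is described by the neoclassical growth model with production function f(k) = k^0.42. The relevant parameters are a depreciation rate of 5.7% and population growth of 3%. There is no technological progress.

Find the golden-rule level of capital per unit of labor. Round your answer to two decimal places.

The golden rule sets f'(k) = n + δ, i.e. α·k^(α−1) = n + δ.
So k^(1−α) = α / (n + δ) = 0.42 / 0.087 = 4.8276.
k_gold = 4.8276^(1/0.58) ≈ 15.0955

k_gold ≈ 15.10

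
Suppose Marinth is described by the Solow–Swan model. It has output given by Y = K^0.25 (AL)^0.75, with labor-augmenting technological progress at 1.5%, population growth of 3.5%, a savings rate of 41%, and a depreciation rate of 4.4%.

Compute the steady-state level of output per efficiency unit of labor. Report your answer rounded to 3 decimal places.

y* = 1.634

At the steady state, Δk = 0, so s·k^α = (n + g + δ)·k.
Rearranging, k^(1−α) = s / (n + g + δ).
k^0.75 = 0.41 / (0.035 + 0.015 + 0.044) = 0.41 / 0.094 = 4.3617
k* = 4.3617^(1/0.75) ≈ 7.1265
y* = (k*)^α = 7.1265^0.25 ≈ 1.6339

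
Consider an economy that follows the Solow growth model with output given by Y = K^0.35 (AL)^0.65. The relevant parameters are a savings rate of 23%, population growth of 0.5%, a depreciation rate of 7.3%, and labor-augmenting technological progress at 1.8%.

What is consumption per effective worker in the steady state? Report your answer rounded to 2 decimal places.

At the steady state, Δk = 0, so s·k^α = (n + g + δ)·k.
Rearranging, k^(1−α) = s / (n + g + δ).
k^0.65 = 0.23 / (0.005 + 0.018 + 0.073) = 0.23 / 0.096 = 2.3958
k* = 2.3958^(1/0.65) ≈ 3.8350
y* = (k*)^α = 3.8350^0.35 ≈ 1.6007
c* = (1 − s)·y* = (1 − 0.23) × 1.6007 ≈ 1.2325

c* = 1.23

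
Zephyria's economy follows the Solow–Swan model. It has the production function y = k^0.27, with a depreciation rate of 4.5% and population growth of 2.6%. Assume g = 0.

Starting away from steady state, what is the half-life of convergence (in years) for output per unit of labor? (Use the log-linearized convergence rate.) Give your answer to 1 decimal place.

half-life ≈ 13.4 years

Near the steady state the convergence rate is λ = (1 − α)(n + δ).
λ = (1 − 0.27) × 0.071 = 0.73 × 0.071 = 0.05183
Half-life = ln 2 / λ = 0.6931 / 0.05183 ≈ 13.37 years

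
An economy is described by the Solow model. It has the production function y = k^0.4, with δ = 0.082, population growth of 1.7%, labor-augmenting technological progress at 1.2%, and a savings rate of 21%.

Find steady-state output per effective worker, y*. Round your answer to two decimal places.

y* = 1.53

In steady state, investment equals break-even investment: s·k^α = (n + g + δ)·k.
Rearranging, k^(1−α) = s / (n + g + δ).
k^0.6 = 0.21 / (0.017 + 0.012 + 0.082) = 0.21 / 0.111 = 1.8919
k* = 1.8919^(1/0.6) ≈ 2.8940
y* = (k*)^α = 2.8940^0.4 ≈ 1.5297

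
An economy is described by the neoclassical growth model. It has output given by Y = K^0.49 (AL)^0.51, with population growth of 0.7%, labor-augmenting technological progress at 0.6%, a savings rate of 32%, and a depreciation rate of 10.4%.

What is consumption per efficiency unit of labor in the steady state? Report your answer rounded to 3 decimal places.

Steady state requires s·f(k) = (n + g + δ)·k, i.e. s·k^α = (n + g + δ)·k.
Dividing both sides by k: k^(1−α) = s / (n + g + δ).
k^0.51 = 0.32 / (0.007 + 0.006 + 0.104) = 0.32 / 0.117 = 2.7350
k* = 2.7350^(1/0.51) ≈ 7.1908
y* = (k*)^α = 7.1908^0.49 ≈ 2.6292
c* = (1 − s)·y* = (1 − 0.32) × 2.6292 ≈ 1.7879

c* ≈ 1.788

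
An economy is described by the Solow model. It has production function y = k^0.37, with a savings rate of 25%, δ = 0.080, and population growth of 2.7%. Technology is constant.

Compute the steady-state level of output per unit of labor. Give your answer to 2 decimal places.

y* = 1.65

In steady state, investment equals break-even investment: s·k^α = (n + δ)·k.
Dividing both sides by k: k^(1−α) = s / (n + δ).
k^0.63 = 0.25 / (0.027 + 0.080) = 0.25 / 0.107 = 2.3364
k* = 2.3364^(1/0.63) ≈ 3.8459
y* = (k*)^α = 3.8459^0.37 ≈ 1.6461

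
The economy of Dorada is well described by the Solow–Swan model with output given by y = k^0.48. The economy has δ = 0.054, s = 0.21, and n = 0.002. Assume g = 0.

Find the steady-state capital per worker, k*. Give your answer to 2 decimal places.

k* = 12.70

Steady state requires s·f(k) = (n + δ)·k, i.e. s·k^α = (n + δ)·k.
Dividing both sides by k: k^(1−α) = s / (n + δ).
k^0.52 = 0.21 / (0.002 + 0.054) = 0.21 / 0.056 = 3.7500
k* = 3.7500^(1/0.52) ≈ 12.7030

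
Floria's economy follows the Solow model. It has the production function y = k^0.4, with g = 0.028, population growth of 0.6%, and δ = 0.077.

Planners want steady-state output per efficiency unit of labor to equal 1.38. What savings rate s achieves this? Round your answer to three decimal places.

At the steady state, Δk = 0, so s·k^α = (n + g + δ)·k.
Since y* = [s/(n + g + δ)]^(α/(1−α)), we have s/(n + g + δ) = (y*)^((1−α)/α) = 1.38^1.5 = 1.6211.
Therefore s = 1.6211 × (n + g + δ) = 1.6211 × 0.111 = 0.1799.

s ≈ 0.180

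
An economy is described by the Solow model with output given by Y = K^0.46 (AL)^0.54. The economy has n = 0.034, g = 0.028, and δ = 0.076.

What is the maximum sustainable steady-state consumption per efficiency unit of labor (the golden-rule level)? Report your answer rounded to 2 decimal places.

c_gold ≈ 1.51

At the golden rule, f'(k) = n + g + δ, so α·k^(α−1) = n + g + δ and k_gold = (α/(n + g + δ))^(1/(1−α)).
k_gold = (0.46/0.138)^(1/0.54) = 3.3333^1.8519 ≈ 9.2963
c_gold = f(k_gold) − (n + g + δ)·k_gold = 2.7888 − 0.138×9.2963 ≈ 1.5059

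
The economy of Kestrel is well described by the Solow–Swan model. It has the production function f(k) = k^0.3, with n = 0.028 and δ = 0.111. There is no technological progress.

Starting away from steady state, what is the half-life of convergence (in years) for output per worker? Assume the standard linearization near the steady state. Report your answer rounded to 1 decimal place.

Near the steady state the convergence rate is λ = (1 − α)(n + δ).
λ = (1 − 0.3) × 0.139 = 0.7 × 0.139 = 0.0973
Half-life = ln 2 / λ = 0.6931 / 0.0973 ≈ 7.12 years

t_½ ≈ 7.1 years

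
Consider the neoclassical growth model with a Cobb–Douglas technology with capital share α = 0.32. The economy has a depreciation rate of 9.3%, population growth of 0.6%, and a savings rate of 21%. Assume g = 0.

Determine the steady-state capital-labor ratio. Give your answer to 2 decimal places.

k* ≈ 3.02

Steady state requires s·f(k) = (n + δ)·k, i.e. s·k^α = (n + δ)·k.
Rearranging, k^(1−α) = s / (n + δ).
k^0.68 = 0.21 / (0.006 + 0.093) = 0.21 / 0.099 = 2.1212
k* = 2.1212^(1/0.68) ≈ 3.0218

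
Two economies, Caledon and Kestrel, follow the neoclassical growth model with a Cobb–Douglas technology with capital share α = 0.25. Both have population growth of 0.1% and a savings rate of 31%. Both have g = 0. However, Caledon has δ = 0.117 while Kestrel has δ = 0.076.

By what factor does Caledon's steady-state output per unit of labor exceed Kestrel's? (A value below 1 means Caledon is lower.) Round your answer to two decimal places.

y*_C / y*_K ≈ 0.87

Steady-state y* = [s/(n + δ)]^(α/(1−α)), so the ratio is [ (s_C/(n + δ)_C) / (s_K/(n + δ)_K) ]^0.3333.
s_C/(n + δ)_C = 0.31/0.118 = 2.6271; s_K/(n + δ)_K = 0.31/0.077 = 4.0260.
Ratio = (2.6271/4.0260)^0.3333 = 0.6525^0.3333 ≈ 0.8674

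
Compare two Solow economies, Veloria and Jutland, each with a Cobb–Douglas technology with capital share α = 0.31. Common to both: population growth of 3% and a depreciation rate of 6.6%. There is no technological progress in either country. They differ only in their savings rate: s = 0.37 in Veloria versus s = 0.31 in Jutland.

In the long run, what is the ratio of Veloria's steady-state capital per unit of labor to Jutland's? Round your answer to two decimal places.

Steady-state k* = [s/(n + δ)]^(1/(1−α)), so the ratio is [ (s_V/(n + δ)_V) / (s_J/(n + δ)_J) ]^1.4493.
s_V/(n + δ)_V = 0.37/0.096 = 3.8542; s_J/(n + δ)_J = 0.31/0.096 = 3.2292.
Ratio = (3.8542/3.2292)^1.4493 = 1.1935^1.4493 ≈ 1.2922

ratio ≈ 1.29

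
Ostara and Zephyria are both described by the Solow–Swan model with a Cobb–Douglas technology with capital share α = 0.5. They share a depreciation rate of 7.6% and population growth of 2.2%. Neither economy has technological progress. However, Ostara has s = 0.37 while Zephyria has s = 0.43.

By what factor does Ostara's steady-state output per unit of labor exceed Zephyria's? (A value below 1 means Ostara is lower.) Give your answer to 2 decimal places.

y*_O / y*_Z ≈ 0.86

Steady-state y* = [s/(n + δ)]^(α/(1−α)), so the ratio is [ (s_O/(n + δ)_O) / (s_Z/(n + δ)_Z) ]^1.
s_O/(n + δ)_O = 0.37/0.098 = 3.7755; s_Z/(n + δ)_Z = 0.43/0.098 = 4.3878.
Ratio = (3.7755/4.3878)^1 = 0.8605^1 ≈ 0.8605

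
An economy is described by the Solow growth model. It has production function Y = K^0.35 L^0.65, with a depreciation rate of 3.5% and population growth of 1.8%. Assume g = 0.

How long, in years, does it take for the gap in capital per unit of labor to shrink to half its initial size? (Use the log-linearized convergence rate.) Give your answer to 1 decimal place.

Near the steady state the convergence rate is λ = (1 − α)(n + δ).
λ = (1 − 0.35) × 0.053 = 0.65 × 0.053 = 0.03445
Half-life = ln 2 / λ = 0.6931 / 0.03445 ≈ 20.12 years

t_½ ≈ 20.1 years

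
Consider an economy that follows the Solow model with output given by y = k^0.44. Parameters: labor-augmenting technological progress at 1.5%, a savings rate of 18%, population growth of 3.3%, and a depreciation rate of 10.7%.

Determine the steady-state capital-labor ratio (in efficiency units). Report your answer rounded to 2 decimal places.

Steady state requires s·f(k) = (n + g + δ)·k, i.e. s·k^α = (n + g + δ)·k.
Dividing both sides by k: k^(1−α) = s / (n + g + δ).
k^0.56 = 0.18 / (0.033 + 0.015 + 0.107) = 0.18 / 0.155 = 1.1613
k* = 1.1613^(1/0.56) ≈ 1.3061

k* ≈ 1.31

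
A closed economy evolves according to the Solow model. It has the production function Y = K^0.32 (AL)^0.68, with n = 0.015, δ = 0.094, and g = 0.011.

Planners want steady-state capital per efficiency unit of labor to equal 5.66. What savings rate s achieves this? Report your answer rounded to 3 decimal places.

s ≈ 0.390

At the steady state, Δk = 0, so s·k^α = (n + g + δ)·k.
So s / (n + g + δ) = (k*)^(1−α) = 5.66^0.68 = 3.2502.
Therefore s = 3.2502 × (n + g + δ) = 3.2502 × 0.120 = 0.3900.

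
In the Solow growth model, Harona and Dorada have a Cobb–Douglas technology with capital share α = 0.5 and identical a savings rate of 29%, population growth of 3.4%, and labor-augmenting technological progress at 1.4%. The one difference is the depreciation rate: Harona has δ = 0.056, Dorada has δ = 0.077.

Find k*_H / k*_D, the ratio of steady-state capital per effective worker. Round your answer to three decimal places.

ratio ≈ 1.445

Steady-state k* = [s/(n + g + δ)]^(1/(1−α)), so the ratio is [ (s_H/(n + g + δ)_H) / (s_D/(n + g + δ)_D) ]^2.
s_H/(n + g + δ)_H = 0.29/0.104 = 2.7885; s_D/(n + g + δ)_D = 0.29/0.125 = 2.3200.
Ratio = (2.7885/2.3200)^2 = 1.2019^2 ≈ 1.4446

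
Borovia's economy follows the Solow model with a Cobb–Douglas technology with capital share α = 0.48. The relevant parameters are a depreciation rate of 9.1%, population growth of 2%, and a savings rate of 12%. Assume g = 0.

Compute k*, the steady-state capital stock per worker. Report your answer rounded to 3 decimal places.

k* ≈ 1.162

Steady state requires s·f(k) = (n + δ)·k, i.e. s·k^α = (n + δ)·k.
Dividing both sides by k: k^(1−α) = s / (n + δ).
k^0.52 = 0.12 / (0.020 + 0.091) = 0.12 / 0.111 = 1.0811
k* = 1.0811^(1/0.52) ≈ 1.1618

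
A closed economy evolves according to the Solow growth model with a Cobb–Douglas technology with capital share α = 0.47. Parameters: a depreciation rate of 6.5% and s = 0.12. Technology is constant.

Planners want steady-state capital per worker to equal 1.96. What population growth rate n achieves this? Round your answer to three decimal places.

n ≈ 0.019

In steady state, investment equals break-even investment: s·k^α = (n + δ)·k.
So s / (n + δ) = (k*)^(1−α) = 1.96^0.53 = 1.4286.
Therefore n + δ = s / 1.4286 = 0.12 / 1.4286 = 0.0840, so n = 0.0840 − 0.065 = 0.0190.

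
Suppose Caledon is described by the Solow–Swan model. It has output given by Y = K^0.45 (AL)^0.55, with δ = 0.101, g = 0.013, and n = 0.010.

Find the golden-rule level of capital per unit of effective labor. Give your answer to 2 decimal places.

k_gold ≈ 10.42

The golden rule sets f'(k) = n + g + δ, i.e. α·k^(α−1) = n + g + δ.
So k^(1−α) = α / (n + g + δ) = 0.45 / 0.124 = 3.6290.
k_gold = 3.6290^(1/0.55) ≈ 10.4182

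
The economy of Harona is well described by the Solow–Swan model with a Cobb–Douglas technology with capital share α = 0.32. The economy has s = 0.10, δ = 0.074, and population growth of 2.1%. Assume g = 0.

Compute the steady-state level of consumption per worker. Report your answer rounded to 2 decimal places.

Steady state requires s·f(k) = (n + δ)·k, i.e. s·k^α = (n + δ)·k.
Dividing both sides by k: k^(1−α) = s / (n + δ).
k^0.68 = 0.10 / (0.021 + 0.074) = 0.10 / 0.095 = 1.0526
k* = 1.0526^(1/0.68) ≈ 1.0783
y* = (k*)^α = 1.0783^0.32 ≈ 1.0244
c* = (1 − s)·y* = (1 − 0.10) × 1.0244 ≈ 0.9220

c* ≈ 0.92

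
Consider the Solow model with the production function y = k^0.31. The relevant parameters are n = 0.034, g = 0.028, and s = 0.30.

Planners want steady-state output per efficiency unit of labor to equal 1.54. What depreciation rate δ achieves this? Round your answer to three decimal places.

Steady state requires s·f(k) = (n + g + δ)·k, i.e. s·k^α = (n + g + δ)·k.
Since y* = [s/(n + g + δ)]^(α/(1−α)), we have s/(n + g + δ) = (y*)^((1−α)/α) = 1.54^2.2258 = 2.6145.
Therefore n + g + δ = s / 2.6145 = 0.30 / 2.6145 = 0.1147, so δ = 0.1147 − 0.062 = 0.0527.

δ ≈ 0.053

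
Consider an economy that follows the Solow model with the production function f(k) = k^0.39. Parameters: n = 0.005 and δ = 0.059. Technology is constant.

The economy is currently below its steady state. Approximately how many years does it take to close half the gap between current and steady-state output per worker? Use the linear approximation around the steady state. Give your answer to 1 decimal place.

Near the steady state the convergence rate is λ = (1 − α)(n + δ).
λ = (1 − 0.39) × 0.064 = 0.61 × 0.064 = 0.03904
Half-life = ln 2 / λ = 0.6931 / 0.03904 ≈ 17.75 years

half-life ≈ 17.8 years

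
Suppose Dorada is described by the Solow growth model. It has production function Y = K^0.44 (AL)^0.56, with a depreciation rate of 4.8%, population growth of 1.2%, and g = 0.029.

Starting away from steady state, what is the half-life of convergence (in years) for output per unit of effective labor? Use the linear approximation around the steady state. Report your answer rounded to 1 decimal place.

half-life ≈ 13.9 years

Near the steady state the convergence rate is λ = (1 − α)(n + g + δ).
λ = (1 − 0.44) × 0.089 = 0.56 × 0.089 = 0.04984
Half-life = ln 2 / λ = 0.6931 / 0.04984 ≈ 13.91 years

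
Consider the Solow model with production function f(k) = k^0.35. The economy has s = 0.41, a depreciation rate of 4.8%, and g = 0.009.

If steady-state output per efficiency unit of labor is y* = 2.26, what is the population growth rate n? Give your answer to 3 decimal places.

Steady state requires s·f(k) = (n + g + δ)·k, i.e. s·k^α = (n + g + δ)·k.
Since y* = [s/(n + g + δ)]^(α/(1−α)), we have s/(n + g + δ) = (y*)^((1−α)/α) = 2.26^1.8571 = 4.5458.
Therefore n + g + δ = s / 4.5458 = 0.41 / 4.5458 = 0.0902, so n = 0.0902 − 0.057 = 0.0332.

n ≈ 0.033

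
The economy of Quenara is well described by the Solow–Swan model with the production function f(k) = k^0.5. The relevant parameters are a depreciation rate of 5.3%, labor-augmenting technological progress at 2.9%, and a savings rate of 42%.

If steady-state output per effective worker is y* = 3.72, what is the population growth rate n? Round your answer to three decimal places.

n ≈ 0.031

At the steady state, Δk = 0, so s·k^α = (n + g + δ)·k.
Since y* = [s/(n + g + δ)]^(α/(1−α)), we have s/(n + g + δ) = (y*)^((1−α)/α) = 3.72^1 = 3.7200.
Therefore n + g + δ = s / 3.7200 = 0.42 / 3.7200 = 0.1129, so n = 0.1129 − 0.082 = 0.0309.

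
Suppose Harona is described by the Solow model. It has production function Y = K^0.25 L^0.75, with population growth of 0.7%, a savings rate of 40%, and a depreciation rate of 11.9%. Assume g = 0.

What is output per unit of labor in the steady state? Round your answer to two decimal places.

y* ≈ 1.47

Steady state requires s·f(k) = (n + δ)·k, i.e. s·k^α = (n + δ)·k.
Rearranging, k^(1−α) = s / (n + δ).
k^0.75 = 0.40 / (0.007 + 0.119) = 0.40 / 0.126 = 3.1746
k* = 3.1746^(1/0.75) ≈ 4.6657
y* = (k*)^α = 4.6657^0.25 ≈ 1.4697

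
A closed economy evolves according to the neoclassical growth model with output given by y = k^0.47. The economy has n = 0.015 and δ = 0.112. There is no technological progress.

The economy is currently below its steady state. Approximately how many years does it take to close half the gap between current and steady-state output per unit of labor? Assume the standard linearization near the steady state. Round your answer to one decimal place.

Near the steady state the convergence rate is λ = (1 − α)(n + δ).
λ = (1 − 0.47) × 0.127 = 0.53 × 0.127 = 0.06731
Half-life = ln 2 / λ = 0.6931 / 0.06731 ≈ 10.30 years

half-life ≈ 10.3 years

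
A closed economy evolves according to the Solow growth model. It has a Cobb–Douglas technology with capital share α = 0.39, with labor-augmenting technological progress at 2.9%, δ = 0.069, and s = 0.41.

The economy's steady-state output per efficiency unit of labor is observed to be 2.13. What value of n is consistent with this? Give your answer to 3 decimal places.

In steady state, investment equals break-even investment: s·k^α = (n + g + δ)·k.
Since y* = [s/(n + g + δ)]^(α/(1−α)), we have s/(n + g + δ) = (y*)^((1−α)/α) = 2.13^1.5641 = 3.2630.
Therefore n + g + δ = s / 3.2630 = 0.41 / 3.2630 = 0.1257, so n = 0.1257 − 0.098 = 0.0277.

n ≈ 0.028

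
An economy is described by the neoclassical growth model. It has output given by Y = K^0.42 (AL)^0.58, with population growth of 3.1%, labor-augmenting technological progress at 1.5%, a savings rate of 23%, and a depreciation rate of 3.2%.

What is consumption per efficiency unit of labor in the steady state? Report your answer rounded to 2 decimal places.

c* = 1.68

In steady state, investment equals break-even investment: s·k^α = (n + g + δ)·k.
Dividing both sides by k: k^(1−α) = s / (n + g + δ).
k^0.58 = 0.23 / (0.031 + 0.015 + 0.032) = 0.23 / 0.078 = 2.9487
k* = 2.9487^(1/0.58) ≈ 6.4522
y* = (k*)^α = 6.4522^0.42 ≈ 2.1882
c* = (1 − s)·y* = (1 − 0.23) × 2.1882 ≈ 1.6849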